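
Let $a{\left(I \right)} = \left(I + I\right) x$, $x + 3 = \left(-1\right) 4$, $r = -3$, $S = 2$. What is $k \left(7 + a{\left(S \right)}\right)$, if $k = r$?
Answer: $63$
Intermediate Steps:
$k = -3$
$x = -7$ ($x = -3 - 4 = -7$)
$a{\left(I \right)} = - 14 I$ ($a{\left(I \right)} = \left(I + I\right) \left(-7\right) = 2 I \left(-7\right) = - 14 I$)
$k \left(7 + a{\left(S \right)}\right) = - 3 \left(7 - 28\right) = \left(-3\right) \left(-21\right) = 63$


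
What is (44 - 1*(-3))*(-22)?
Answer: -1034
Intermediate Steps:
(44 - 1*(-3))*(-22) = (44 + 3)*(-22) = 47*(-22) = -1034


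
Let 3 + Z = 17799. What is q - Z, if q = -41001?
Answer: -58797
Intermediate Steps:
Z = 17796 (Z = -3 + 17799 = 17796)
q - Z = -41001 - 1*17796 = -41001 - 17796 = -58797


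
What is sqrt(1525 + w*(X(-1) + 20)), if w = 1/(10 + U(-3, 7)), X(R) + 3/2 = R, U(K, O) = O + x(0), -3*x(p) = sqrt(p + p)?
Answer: 3*sqrt(196010)/34 ≈ 39.064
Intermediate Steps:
x(p) = -sqrt(2)*sqrt(p)/3 (x(p) = -sqrt(p + p)/3 = -sqrt(2)*sqrt(p)/3)
U(K, O) = O (U(K, O) = O - sqrt(2)*sqrt(0)/3 = O - 1/3*sqrt(2)*0 = O + 0 = O)
X(R) = -3/2 + R
w = 1/17 (w = 1/(10 + 7) = 1/17 ≈ 0.058824)
sqrt(1525 + w*(X(-1) + 20)) = sqrt(1525 + ((-3/2 - 1) + 20)/17) = sqrt(1525 + (-5/2 + 20)/17) = sqrt(1525 + (1/17)*(35/2)) = sqrt(1525 + 35/34) = sqrt(51885/34) = 3*sqrt(196010)/34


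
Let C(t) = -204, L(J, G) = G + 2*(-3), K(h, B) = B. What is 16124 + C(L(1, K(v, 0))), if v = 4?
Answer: 15920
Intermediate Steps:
L(J, G) = -6 + G (L(J, G) = G - 6 = -6 + G)
16124 + C(L(1, K(v, 0))) = 16124 - 204 = 15920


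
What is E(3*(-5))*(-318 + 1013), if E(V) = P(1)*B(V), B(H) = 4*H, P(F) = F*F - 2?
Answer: 41700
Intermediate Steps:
P(F) = -2 + F² (P(F) = F² - 2 = -2 + F²)
E(V) = -4*V (E(V) = (-2 + 1²)*(4*V) = (-2 + 1)*(4*V) = -4*V)
E(3*(-5))*(-318 + 1013) = (-12*(-5))*(-318 + 1013) = -4*(-15)*695 = 60*695 = 41700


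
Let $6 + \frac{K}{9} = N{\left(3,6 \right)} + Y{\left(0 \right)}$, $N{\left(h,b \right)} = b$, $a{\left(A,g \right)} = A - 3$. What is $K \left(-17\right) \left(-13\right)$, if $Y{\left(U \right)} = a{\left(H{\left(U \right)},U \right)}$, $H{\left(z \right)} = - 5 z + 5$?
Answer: $3978$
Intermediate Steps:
$H{\left(z \right)} = 5 - 5 z$
$a{\left(A,g \right)} = -3 + A$
$Y{\left(U \right)} = 2 - 5 U$ ($Y{\left(U \right)} = -3 - \left(-5 + 5 U\right) = 2 - 5 U$)
$K = 18$ ($K = -54 + 9 \left(6 + \left(2 - 0\right)\right) = -54 + 9 \left(6 + \left(2 + 0\right)\right) = -54 + 9 \left(6 + 2\right) = -54 + 9 \cdot 8 = -54 + 72 = 18$)
$K \left(-17\right) \left(-13\right) = 18 \left(-17\right) \left(-13\right) = \left(-306\right) \left(-13\right) = 3978$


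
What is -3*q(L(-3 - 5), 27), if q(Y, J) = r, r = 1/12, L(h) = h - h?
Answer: -1/4 ≈ -0.25000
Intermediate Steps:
L(h) = 0
r = 1/12 ≈ 0.083333
q(Y, J) = 1/12
-3*q(L(-3 - 5), 27) = -3*1/12 = -1/4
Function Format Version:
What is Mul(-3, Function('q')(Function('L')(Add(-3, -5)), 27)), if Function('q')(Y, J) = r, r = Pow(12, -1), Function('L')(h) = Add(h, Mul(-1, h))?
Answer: Rational(-1, 4) ≈ -0.25000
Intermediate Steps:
Function('L')(h) = 0
r = Rational(1, 12) ≈ 0.083333
Function('q')(Y, J) = Rational(1, 12)
Mul(-3, Function('q')(Function('L')(Add(-3, -5)), 27)) = Mul(-3, Rational(1, 12)) = Rational(-1, 4)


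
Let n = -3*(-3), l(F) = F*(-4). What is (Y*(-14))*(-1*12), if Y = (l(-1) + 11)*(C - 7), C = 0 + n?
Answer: 5040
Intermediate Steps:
l(F) = -4*F
n = 9
C = 9 (C = 0 + 9 = 9)
Y = 30 (Y = (-4*(-1) + 11)*(9 - 7) = (4 + 11)*2 = 15*2 = 30)
(Y*(-14))*(-1*12) = (30*(-14))*(-1*12) = -420*(-12) = 5040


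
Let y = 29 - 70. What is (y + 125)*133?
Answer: 11172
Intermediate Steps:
y = -41
(y + 125)*133 = (-41 + 125)*133 = 84*133 = 11172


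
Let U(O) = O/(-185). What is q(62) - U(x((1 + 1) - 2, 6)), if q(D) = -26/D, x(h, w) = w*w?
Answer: -1289/5735 ≈ -0.22476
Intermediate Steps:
x(h, w) = w²
U(O) = -O/185 (U(O) = O*(-1/185) = -O/185)
q(62) - U(x((1 + 1) - 2, 6)) = -26/62 - (-1)*6²/185 = -26*1/62 - (-1)*36/185 = -13/31 - 1*(-36/185) = -13/31 + 36/185 = -1289/5735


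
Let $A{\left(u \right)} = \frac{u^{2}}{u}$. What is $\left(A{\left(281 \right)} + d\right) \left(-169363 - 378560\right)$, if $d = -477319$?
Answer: $261380092074$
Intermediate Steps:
$A{\left(u \right)} = u$
$\left(A{\left(281 \right)} + d\right) \left(-169363 - 378560\right) = \left(281 - 477319\right) \left(-169363 - 378560\right) = \left(-477038\right) \left(-547923\right) = 261380092074$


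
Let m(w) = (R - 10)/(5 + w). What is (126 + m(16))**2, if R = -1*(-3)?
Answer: 142129/9 ≈ 15792.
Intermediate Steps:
R = 3
m(w) = -7/(5 + w) (m(w) = (3 - 10)/(5 + w) = -7/(5 + w))
(126 + m(16))**2 = (126 - 7/(5 + 16))**2 = (126 - 7/21)**2 = (126 - 7*1/21)**2 = (126 - 1/3)**2 = (377/3)**2 = 142129/9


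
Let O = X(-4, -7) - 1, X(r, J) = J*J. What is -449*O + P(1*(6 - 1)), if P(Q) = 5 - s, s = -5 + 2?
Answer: -21544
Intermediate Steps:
X(r, J) = J²
s = -3
P(Q) = 8 (P(Q) = 5 - 1*(-3) = 5 + 3 = 8)
O = 48 (O = (-7)² - 1 = 49 - 1 = 48)
-449*O + P(1*(6 - 1)) = -449*48 + 8 = -21552 + 8 = -21544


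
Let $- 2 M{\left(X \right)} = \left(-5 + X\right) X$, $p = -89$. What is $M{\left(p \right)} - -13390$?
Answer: $9207$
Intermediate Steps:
$M{\left(X \right)} = - \frac{X \left(-5 + X\right)}{2}$ ($M{\left(X \right)} = - \frac{\left(-5 + X\right) X}{2} = - \frac{X \left(-5 + X\right)}{2}$)
$M{\left(p \right)} - -13390 = \frac{1}{2} \left(-89\right) \left(5 - -89\right) - -13390 = \frac{1}{2} \left(-89\right) \left(5 + 89\right) + 13390 = \frac{1}{2} \left(-89\right) 94 + 13390 = -4183 + 13390 = 9207$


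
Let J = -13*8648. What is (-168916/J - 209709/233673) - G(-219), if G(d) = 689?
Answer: -1507037297973/2189204446 ≈ -688.39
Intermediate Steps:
J = -112424
(-168916/J - 209709/233673) - G(-219) = (-168916/(-112424) - 209709/233673) - 1*689 = (-168916*(-1/112424) - 209709*1/233673) - 689 = (42229/28106 - 69903/77891) - 689 = 1324565321/2189204446 - 689 = -1507037297973/2189204446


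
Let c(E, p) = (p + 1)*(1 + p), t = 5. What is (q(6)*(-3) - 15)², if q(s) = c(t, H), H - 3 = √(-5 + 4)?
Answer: 3024 + 2880*I ≈ 3024.0 + 2880.0*I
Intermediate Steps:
H = 3 + I (H = 3 + √(-5 + 4) = 3 + √(-1) = 3 + I ≈ 3.0 + 1.0*I)
c(E, p) = (1 + p)² (c(E, p) = (1 + p)*(1 + p) = (1 + p)²)
q(s) = (4 + I)² (q(s) = (1 + (3 + I))² = (4 + I)²)
(q(6)*(-3) - 15)² = ((4 + I)²*(-3) - 15)² = (-3*(4 + I)² - 15)² = (-15 - 3*(4 + I)²)²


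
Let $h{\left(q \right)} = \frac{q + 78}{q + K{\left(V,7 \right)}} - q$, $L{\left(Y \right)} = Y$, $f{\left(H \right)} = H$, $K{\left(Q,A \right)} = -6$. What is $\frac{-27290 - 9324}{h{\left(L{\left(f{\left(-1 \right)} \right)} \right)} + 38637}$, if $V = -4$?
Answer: $- \frac{36614}{38627} \approx -0.94789$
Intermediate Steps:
$h{\left(q \right)} = - q + \frac{78 + q}{-6 + q}$ ($h{\left(q \right)} = \frac{q + 78}{q - 6} - q = \frac{78 + q}{-6 + q} - q = - q + \frac{78 + q}{-6 + q}$)
$\frac{-27290 - 9324}{h{\left(L{\left(f{\left(-1 \right)} \right)} \right)} + 38637} = \frac{-27290 - 9324}{\frac{78 - \left(-1\right)^{2} + 7 \left(-1\right)}{-6 - 1} + 38637} = - \frac{36614}{\frac{78 - 1 - 7}{-7} + 38637} = - \frac{36614}{- \frac{78 - 1 - 7}{7} + 38637} = - \frac{36614}{\left(- \frac{1}{7}\right) 70 + 38637} = - \frac{36614}{-10 + 38637} = - \frac{36614}{38627}$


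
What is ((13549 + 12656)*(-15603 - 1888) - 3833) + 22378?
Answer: -458333110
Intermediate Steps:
((13549 + 12656)*(-15603 - 1888) - 3833) + 22378 = (26205*(-17491) - 3833) + 22378 = (-458351655 - 3833) + 22378 = -458355488 + 22378 = -458333110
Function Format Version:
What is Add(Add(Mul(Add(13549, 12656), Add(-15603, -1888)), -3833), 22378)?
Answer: -458333110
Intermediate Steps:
Add(Add(Mul(Add(13549, 12656), Add(-15603, -1888)), -3833), 22378) = Add(Add(Mul(26205, -17491), -3833), 22378) = Add(Add(-458351655, -3833), 22378) = Add(-458355488, 22378) = -458333110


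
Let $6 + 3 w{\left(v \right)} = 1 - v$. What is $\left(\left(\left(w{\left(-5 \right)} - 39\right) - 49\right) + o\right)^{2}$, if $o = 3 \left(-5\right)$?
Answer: $10609$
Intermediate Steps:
$w{\left(v \right)} = - \frac{5}{3} - \frac{v}{3}$ ($w{\left(v \right)} = -2 + \frac{1 - v}{3} = -2 - \left(- \frac{1}{3} + \frac{v}{3}\right) = - \frac{5}{3} - \frac{v}{3}$)
$o = -15$
$\left(\left(\left(w{\left(-5 \right)} - 39\right) - 49\right) + o\right)^{2} = \left(\left(\left(\left(- \frac{5}{3} - - \frac{5}{3}\right) - 39\right) - 49\right) - 15\right)^{2} = \left(\left(\left(\left(- \frac{5}{3} + \frac{5}{3}\right) - 39\right) - 49\right) - 15\right)^{2} = \left(\left(\left(0 - 39\right) - 49\right) - 15\right)^{2} = \left(\left(-39 - 49\right) - 15\right)^{2} = \left(-88 - 15\right)^{2} = \left(-103\right)^{2} = 10609$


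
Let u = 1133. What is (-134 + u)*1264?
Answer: 1262736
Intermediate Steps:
(-134 + u)*1264 = (-134 + 1133)*1264 = 999*1264 = 1262736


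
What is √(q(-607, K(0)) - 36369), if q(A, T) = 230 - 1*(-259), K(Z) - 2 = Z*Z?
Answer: 2*I*√8970 ≈ 189.42*I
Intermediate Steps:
K(Z) = 2 + Z² (K(Z) = 2 + Z*Z = 2 + Z²)
q(A, T) = 489 (q(A, T) = 230 + 259 = 489)
√(q(-607, K(0)) - 36369) = √(489 - 36369) = √(-35880) = 2*I*√8970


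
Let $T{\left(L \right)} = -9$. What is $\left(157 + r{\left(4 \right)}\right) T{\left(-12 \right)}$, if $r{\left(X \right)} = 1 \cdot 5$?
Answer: $-1458$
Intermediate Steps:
$r{\left(X \right)} = 5$
$\left(157 + r{\left(4 \right)}\right) T{\left(-12 \right)} = \left(157 + 5\right) \left(-9\right) = 162 \left(-9\right) = -1458$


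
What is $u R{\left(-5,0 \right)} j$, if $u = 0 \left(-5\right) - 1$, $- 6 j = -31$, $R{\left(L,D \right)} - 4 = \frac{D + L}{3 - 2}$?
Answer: $\frac{31}{6} \approx 5.1667$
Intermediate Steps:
$R{\left(L,D \right)} = 4 + D + L$ ($R{\left(L,D \right)} = 4 + \frac{D + L}{3 - 2} = 4 + \frac{D + L}{1} = 4 + \left(D + L\right) 1 = 4 + \left(D + L\right) = 4 + D + L$)
$j = \frac{31}{6}$ ($j = \left(- \frac{1}{6}\right) \left(-31\right) = \frac{31}{6} \approx 5.1667$)
$u = -1$ ($u = 0 - 1 = -1$)
$u R{\left(-5,0 \right)} j = - (4 + 0 - 5) \frac{31}{6} = \left(-1\right) \left(-1\right) \frac{31}{6} = 1 \cdot \frac{31}{6} = \frac{31}{6}$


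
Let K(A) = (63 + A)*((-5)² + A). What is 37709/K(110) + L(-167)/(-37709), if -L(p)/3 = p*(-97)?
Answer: 2556951616/880693695 ≈ 2.9033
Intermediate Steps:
L(p) = 291*p (L(p) = -3*p*(-97) = -(-291)*p = 291*p)
K(A) = (25 + A)*(63 + A) (K(A) = (63 + A)*(25 + A) = (25 + A)*(63 + A))
37709/K(110) + L(-167)/(-37709) = 37709/(1575 + 110² + 88*110) + (291*(-167))/(-37709) = 37709/(1575 + 12100 + 9680) - 48597*(-1/37709) = 37709/23355 + 48597/37709 = 2556951616/880693695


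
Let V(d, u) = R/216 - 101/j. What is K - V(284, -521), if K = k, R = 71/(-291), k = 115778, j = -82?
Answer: 298367849371/2577096 ≈ 1.1578e+5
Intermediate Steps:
R = -71/291 (R = 71*(-1/291) = -71/291 ≈ -0.24399)
K = 115778
V(d, u) = 3171317/2577096 (V(d, u) = -71/291/216 - 101/(-82) = -71/291*1/216 - 101*(-1/82) = -71/62856 + 101/82 = 3171317/2577096)
K - V(284, -521) = 115778 - 1*3171317/2577096 = 115778 - 3171317/2577096 = 298367849371/2577096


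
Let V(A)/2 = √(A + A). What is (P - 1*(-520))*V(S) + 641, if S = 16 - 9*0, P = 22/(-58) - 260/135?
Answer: 641 + 3242840*√2/783 ≈ 6498.0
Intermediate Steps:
P = -1805/783 (P = 22*(-1/58) - 260*1/135 = -11/29 - 52/27 = -1805/783 ≈ -2.3052)
S = 16 (S = 16 - 1*0 = 16 + 0 = 16)
V(A) = 2*√2*√A (V(A) = 2*√(A + A) = 2*√(2*A) = 2*(√2*√A) = 2*√2*√A)
(P - 1*(-520))*V(S) + 641 = (-1805/783 - 1*(-520))*(2*√2*√16) + 641 = (-1805/783 + 520)*(2*√2*4) + 641 = 405355*(8*√2)/783 + 641 = 3242840*√2/783 + 641 = 641 + 3242840*√2/783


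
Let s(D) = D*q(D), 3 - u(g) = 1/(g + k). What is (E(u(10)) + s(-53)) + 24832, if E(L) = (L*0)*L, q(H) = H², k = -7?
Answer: -124045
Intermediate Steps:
u(g) = 3 - 1/(-7 + g) (u(g) = 3 - 1/(g - 7) = 3 - 1/(-7 + g))
E(L) = 0 (E(L) = 0*L = 0)
s(D) = D³ (s(D) = D*D² = D³)
(E(u(10)) + s(-53)) + 24832 = (0 + (-53)³) + 24832 = (0 - 148877) + 24832 = -148877 + 24832 = -124045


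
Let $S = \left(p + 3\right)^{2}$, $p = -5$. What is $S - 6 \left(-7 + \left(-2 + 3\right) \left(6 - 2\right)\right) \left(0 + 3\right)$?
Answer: $58$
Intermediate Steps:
$S = 4$ ($S = \left(-5 + 3\right)^{2} = \left(-2\right)^{2} = 4$)
$S - 6 \left(-7 + \left(-2 + 3\right) \left(6 - 2\right)\right) \left(0 + 3\right) = 4 - 6 \left(-7 + \left(-2 + 3\right) \left(6 - 2\right)\right) \left(0 + 3\right) = 4 - 6 \left(-7 + 1 \cdot 4\right) 3 = 4 - 6 \left(-7 + 4\right) 3 = 4 - 6 \left(\left(-3\right) 3\right) = 4 - -54 = 4 + 54 = 58$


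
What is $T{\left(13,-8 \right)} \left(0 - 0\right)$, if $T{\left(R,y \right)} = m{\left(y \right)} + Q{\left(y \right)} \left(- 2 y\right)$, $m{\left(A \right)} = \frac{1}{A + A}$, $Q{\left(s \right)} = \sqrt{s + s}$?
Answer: $0$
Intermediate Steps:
$Q{\left(s \right)} = \sqrt{2} \sqrt{s}$ ($Q{\left(s \right)} = \sqrt{2 s} = \sqrt{2} \sqrt{s}$)
$m{\left(A \right)} = \frac{1}{2 A}$
$T{\left(R,y \right)} = \frac{1}{2 y} - 2 \sqrt{2} y^{\frac{3}{2}}$ ($T{\left(R,y \right)} = \frac{1}{2 y} + \sqrt{2} \sqrt{y} \left(- 2 y\right) = \frac{1}{2 y} - 2 \sqrt{2} y^{\frac{3}{2}}$)
$T{\left(13,-8 \right)} \left(0 - 0\right) = \frac{1 - 4 \sqrt{2} \left(-8\right)^{\frac{5}{2}}}{2 \left(-8\right)} \left(0 - 0\right) = \frac{1}{2} \left(- \frac{1}{8}\right) \left(1 - 4 \sqrt{2} \cdot 128 i \sqrt{2}\right) \left(0 + 0\right) = \frac{1}{2} \left(- \frac{1}{8}\right) \left(1 - 1024 i\right) 0 = \left(- \frac{1}{16} + 64 i\right) 0 = 0$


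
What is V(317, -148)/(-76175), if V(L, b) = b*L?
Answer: 46916/76175 ≈ 0.61590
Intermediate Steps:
V(L, b) = L*b
V(317, -148)/(-76175) = (317*(-148))/(-76175) = -46916*(-1/76175) = 46916/76175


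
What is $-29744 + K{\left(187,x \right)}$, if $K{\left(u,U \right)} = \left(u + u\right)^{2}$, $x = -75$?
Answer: $110132$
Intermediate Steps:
$K{\left(u,U \right)} = 4 u^{2}$ ($K{\left(u,U \right)} = \left(2 u\right)^{2} = 4 u^{2}$)
$-29744 + K{\left(187,x \right)} = -29744 + 4 \cdot 187^{2} = -29744 + 4 \cdot 34969 = -29744 + 139876 = 110132$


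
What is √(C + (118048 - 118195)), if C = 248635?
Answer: 2*√62122 ≈ 498.49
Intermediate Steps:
√(C + (118048 - 118195)) = √(248635 + (118048 - 118195)) = √(248635 - 147) = √248488 = 2*√62122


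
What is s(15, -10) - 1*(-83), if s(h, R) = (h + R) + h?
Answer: 103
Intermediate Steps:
s(h, R) = R + 2*h (s(h, R) = (R + h) + h = R + 2*h)
s(15, -10) - 1*(-83) = (-10 + 2*15) - 1*(-83) = (-10 + 30) + 83 = 20 + 83 = 103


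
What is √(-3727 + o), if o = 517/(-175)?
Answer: I*√4569194/35 ≈ 61.073*I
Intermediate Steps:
o = -517/175 (o = 517*(-1/175) = -517/175 ≈ -2.9543)
√(-3727 + o) = √(-3727 - 517/175) = √(-652742/175) = I*√4569194/35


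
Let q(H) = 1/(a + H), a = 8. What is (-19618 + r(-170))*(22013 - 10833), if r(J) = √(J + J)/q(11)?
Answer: -219329240 + 424840*I*√85 ≈ -2.1933e+8 + 3.9168e+6*I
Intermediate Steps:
q(H) = 1/(8 + H)
r(J) = 19*√2*√J (r(J) = √(J + J)/(1/(8 + 11)) = √(2*J)/(1/19) = (√2*√J)/(1/19) = (√2*√J)*19 = 19*√2*√J)
(-19618 + r(-170))*(22013 - 10833) = (-19618 + 19*√2*√(-170))*(22013 - 10833) = (-19618 + 19*√2*(I*√170))*11180 = (-19618 + 38*I*√85)*11180 = -219329240 + 424840*I*√85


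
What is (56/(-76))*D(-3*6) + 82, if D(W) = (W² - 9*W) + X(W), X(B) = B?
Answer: -4994/19 ≈ -262.84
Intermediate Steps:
D(W) = W² - 8*W (D(W) = (W² - 9*W) + W = W² - 8*W)
(56/(-76))*D(-3*6) + 82 = (56/(-76))*((-3*6)*(-8 - 3*6)) + 82 = (56*(-1/76))*(-18*(-8 - 18)) + 82 = -(-252)*(-26)/19 + 82 = -14/19*468 + 82 = -6552/19 + 82 = -4994/19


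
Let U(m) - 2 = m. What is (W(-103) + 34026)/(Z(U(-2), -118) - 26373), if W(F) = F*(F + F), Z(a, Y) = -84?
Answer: -55244/26457 ≈ -2.0881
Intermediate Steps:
U(m) = 2 + m
W(F) = 2*F**2 (W(F) = F*(2*F) = 2*F**2)
(W(-103) + 34026)/(Z(U(-2), -118) - 26373) = (2*(-103)**2 + 34026)/(-84 - 26373) = (2*10609 + 34026)/(-26457) = (21218 + 34026)*(-1/26457) = 55244*(-1/26457) = -55244/26457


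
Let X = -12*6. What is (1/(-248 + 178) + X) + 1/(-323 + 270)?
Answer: -267243/3710 ≈ -72.033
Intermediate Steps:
X = -72
(1/(-248 + 178) + X) + 1/(-323 + 270) = (1/(-248 + 178) - 72) + 1/(-323 + 270) = (1/(-70) - 72) + 1/(-53) = (-1/70 - 72) - 1/53 = -5041/70 - 1/53 = -267243/3710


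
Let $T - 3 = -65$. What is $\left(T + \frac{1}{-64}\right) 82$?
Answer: $- \frac{162729}{32} \approx -5085.3$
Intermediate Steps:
$T = -62$ ($T = 3 - 65 = -62$)
$\left(T + \frac{1}{-64}\right) 82 = \left(-62 + \frac{1}{-64}\right) 82 = \left(-62 - \frac{1}{64}\right) 82 = \left(- \frac{3969}{64}\right) 82 = - \frac{162729}{32}$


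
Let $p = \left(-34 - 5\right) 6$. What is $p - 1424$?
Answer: $-1658$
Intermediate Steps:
$p = -234$ ($p = \left(-39\right) 6 = -234$)
$p - 1424 = -234 - 1424 = -1658$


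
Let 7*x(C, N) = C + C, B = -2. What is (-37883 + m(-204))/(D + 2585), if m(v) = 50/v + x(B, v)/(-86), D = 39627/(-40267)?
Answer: -46834192826929/3194560538736 ≈ -14.661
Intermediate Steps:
x(C, N) = 2*C/7 (x(C, N) = (C + C)/7 = (2*C)/7 = 2*C/7)
D = -39627/40267 (D = 39627*(-1/40267) = -39627/40267 ≈ -0.98411)
m(v) = 2/301 + 50/v (m(v) = 50/v + ((2/7)*(-2))/(-86) = 50/v - 4/7*(-1/86) = 50/v + 2/301 = 2/301 + 50/v)
(-37883 + m(-204))/(D + 2585) = (-37883 + (2/301 + 50/(-204)))/(-39627/40267 + 2585) = (-37883 + (2/301 + 50*(-1/204)))/(104050568/40267) = (-37883 + (2/301 - 25/102))*(40267/104050568) = (-37883 - 7321/30702)*(40267/104050568) = -1163091187/30702*40267/104050568 = -46834192826929/3194560538736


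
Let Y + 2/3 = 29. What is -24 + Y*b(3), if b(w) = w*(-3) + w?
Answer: -194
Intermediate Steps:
Y = 85/3 (Y = -⅔ + 29 = 85/3 ≈ 28.333)
b(w) = -2*w (b(w) = -3*w + w = -2*w)
-24 + Y*b(3) = -24 + 85*(-2*3)/3 = -24 + (85/3)*(-6) = -24 - 170 = -194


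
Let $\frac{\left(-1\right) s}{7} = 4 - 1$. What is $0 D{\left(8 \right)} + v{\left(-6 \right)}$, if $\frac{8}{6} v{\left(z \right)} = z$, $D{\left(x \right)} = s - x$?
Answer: $- \frac{9}{2} \approx -4.5$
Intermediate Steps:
$s = -21$ ($s = - 7 \left(4 - 1\right) = \left(-7\right) 3 = -21$)
$D{\left(x \right)} = -21 - x$
$v{\left(z \right)} = \frac{3 z}{4}$
$0 D{\left(8 \right)} + v{\left(-6 \right)} = 0 \left(-21 - 8\right) + \frac{3}{4} \left(-6\right) = 0 \left(-21 - 8\right) - \frac{9}{2} = 0 \left(-29\right) - \frac{9}{2} = 0 - \frac{9}{2} = - \frac{9}{2}$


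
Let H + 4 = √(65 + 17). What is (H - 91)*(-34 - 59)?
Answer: 8835 - 93*√82 ≈ 7992.9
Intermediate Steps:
H = -4 + √82 (H = -4 + √(65 + 17) = -4 + √82 ≈ 5.0554)
(H - 91)*(-34 - 59) = ((-4 + √82) - 91)*(-34 - 59) = (-95 + √82)*(-93) = 8835 - 93*√82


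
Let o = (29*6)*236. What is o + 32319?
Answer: 73383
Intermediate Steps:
o = 41064 (o = 174*236 = 41064)
o + 32319 = 41064 + 32319 = 73383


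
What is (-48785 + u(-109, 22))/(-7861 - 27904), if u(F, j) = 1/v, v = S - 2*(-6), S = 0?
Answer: 25453/18660 ≈ 1.3640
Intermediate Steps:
v = 12 (v = 0 - 2*(-6) = 0 + 12 = 12)
u(F, j) = 1/12
(-48785 + u(-109, 22))/(-7861 - 27904) = (-48785 + 1/12)/(-7861 - 27904) = -585419/12/(-35765) = -585419/12*(-1/35765) = 25453/18660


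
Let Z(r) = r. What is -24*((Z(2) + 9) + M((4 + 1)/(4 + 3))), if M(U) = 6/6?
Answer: -288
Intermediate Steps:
M(U) = 1 (M(U) = 6*(⅙) = 1)
-24*((Z(2) + 9) + M((4 + 1)/(4 + 3))) = -24*((2 + 9) + 1) = -24*(11 + 1) = -24*12 = -288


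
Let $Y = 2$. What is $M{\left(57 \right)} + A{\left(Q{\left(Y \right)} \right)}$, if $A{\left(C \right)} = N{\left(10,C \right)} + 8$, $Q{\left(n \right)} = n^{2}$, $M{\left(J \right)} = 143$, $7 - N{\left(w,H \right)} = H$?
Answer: $154$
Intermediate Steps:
$N{\left(w,H \right)} = 7 - H$
$A{\left(C \right)} = 15 - C$ ($A{\left(C \right)} = \left(7 - C\right) + 8 = 15 - C$)
$M{\left(57 \right)} + A{\left(Q{\left(Y \right)} \right)} = 143 + \left(15 - 2^{2}\right) = 143 + \left(15 - 4\right) = 143 + 11 = 154$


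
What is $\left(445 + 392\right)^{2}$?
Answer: $700569$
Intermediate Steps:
$\left(445 + 392\right)^{2} = 837^{2} = 700569$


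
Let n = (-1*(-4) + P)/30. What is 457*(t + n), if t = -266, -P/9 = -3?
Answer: -3632693/30 ≈ -1.2109e+5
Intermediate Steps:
P = 27 (P = -9*(-3) = 27)
n = 31/30 (n = (-1*(-4) + 27)/30 = (4 + 27)*(1/30) = 31*(1/30) = 31/30 ≈ 1.0333)
457*(t + n) = 457*(-266 + 31/30) = 457*(-7949/30) = -3632693/30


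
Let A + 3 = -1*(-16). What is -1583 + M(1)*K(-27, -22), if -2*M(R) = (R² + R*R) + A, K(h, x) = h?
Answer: -2761/2 ≈ -1380.5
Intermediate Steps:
A = 13 (A = -3 - 1*(-16) = -3 + 16 = 13)
M(R) = -13/2 - R² (M(R) = -((R² + R*R) + 13)/2 = -((R² + R²) + 13)/2 = -(2*R² + 13)/2 = -(13 + 2*R²)/2 = -13/2 - R²)
-1583 + M(1)*K(-27, -22) = -1583 + (-13/2 - 1*1²)*(-27) = -1583 + (-13/2 - 1*1)*(-27) = -1583 + (-13/2 - 1)*(-27) = -1583 - 15/2*(-27) = -1583 + 405/2 = -2761/2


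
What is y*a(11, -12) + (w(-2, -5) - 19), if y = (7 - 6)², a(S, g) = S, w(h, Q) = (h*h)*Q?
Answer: -28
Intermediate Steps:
w(h, Q) = Q*h² (w(h, Q) = h²*Q = Q*h²)
y = 1 (y = 1² = 1)
y*a(11, -12) + (w(-2, -5) - 19) = 1*11 + (-5*(-2)² - 19) = 11 + (-5*4 - 19) = 11 + (-20 - 19) = 11 - 39 = -28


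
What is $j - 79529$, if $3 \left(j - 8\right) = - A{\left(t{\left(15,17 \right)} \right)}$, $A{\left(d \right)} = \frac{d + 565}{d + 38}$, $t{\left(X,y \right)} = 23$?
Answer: $- \frac{4850977}{61} \approx -79524.0$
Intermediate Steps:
$A{\left(d \right)} = \frac{565 + d}{38 + d}$
$j = \frac{292}{61}$ ($j = 8 + \frac{\left(-1\right) \frac{565 + 23}{38 + 23}}{3} = 8 + \frac{\left(-1\right) \frac{1}{61} \cdot 588}{3} = 8 + \frac{\left(-1\right) \frac{588}{61}}{3} = 8 + \frac{1}{3} \left(- \frac{588}{61}\right) = 8 - \frac{196}{61} = \frac{292}{61} \approx 4.7869$)
$j - 79529 = \frac{292}{61} - 79529 = - \frac{4850977}{61}$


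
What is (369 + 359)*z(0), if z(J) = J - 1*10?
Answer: -7280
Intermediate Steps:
z(J) = -10 + J (z(J) = J - 10 = -10 + J)
(369 + 359)*z(0) = (369 + 359)*(-10 + 0) = 728*(-10) = -7280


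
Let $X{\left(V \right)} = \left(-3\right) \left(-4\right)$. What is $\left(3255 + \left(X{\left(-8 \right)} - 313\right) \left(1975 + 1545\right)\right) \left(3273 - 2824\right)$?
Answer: $-474262985$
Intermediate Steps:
$X{\left(V \right)} = 12$
$\left(3255 + \left(X{\left(-8 \right)} - 313\right) \left(1975 + 1545\right)\right) \left(3273 - 2824\right) = \left(3255 + \left(12 - 313\right) \left(1975 + 1545\right)\right) \left(3273 - 2824\right) = \left(3255 - 1059520\right) 449 = \left(-1056265\right) 449 = -474262985$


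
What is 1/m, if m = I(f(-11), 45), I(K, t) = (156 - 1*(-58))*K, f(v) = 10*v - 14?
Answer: -1/26536 ≈ -3.7685e-5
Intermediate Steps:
f(v) = -14 + 10*v
I(K, t) = 214*K (I(K, t) = (156 + 58)*K = 214*K)
m = -26536 (m = 214*(-14 + 10*(-11)) = 214*(-14 - 110) = 214*(-124) = -26536)
1/m = 1/(-26536) = -1/26536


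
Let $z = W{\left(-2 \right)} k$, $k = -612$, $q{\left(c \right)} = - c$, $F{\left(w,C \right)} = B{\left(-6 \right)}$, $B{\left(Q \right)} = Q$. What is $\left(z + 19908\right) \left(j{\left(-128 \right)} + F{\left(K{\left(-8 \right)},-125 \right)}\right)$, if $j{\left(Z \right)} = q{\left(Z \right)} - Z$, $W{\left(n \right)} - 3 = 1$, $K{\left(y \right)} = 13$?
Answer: $4365000$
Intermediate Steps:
$F{\left(w,C \right)} = -6$
$W{\left(n \right)} = 4$ ($W{\left(n \right)} = 3 + 1 = 4$)
$j{\left(Z \right)} = - 2 Z$ ($j{\left(Z \right)} = - Z - Z = - 2 Z$)
$z = -2448$ ($z = 4 \left(-612\right) = -2448$)
$\left(z + 19908\right) \left(j{\left(-128 \right)} + F{\left(K{\left(-8 \right)},-125 \right)}\right) = \left(-2448 + 19908\right) \left(\left(-2\right) \left(-128\right) - 6\right) = 17460 \left(256 - 6\right) = 17460 \cdot 250 = 4365000$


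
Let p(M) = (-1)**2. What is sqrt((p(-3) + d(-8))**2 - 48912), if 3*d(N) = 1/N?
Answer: I*sqrt(28172783)/24 ≈ 221.16*I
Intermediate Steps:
p(M) = 1
d(N) = 1/(3*N)
sqrt((p(-3) + d(-8))**2 - 48912) = sqrt((1 + (1/3)/(-8))**2 - 48912) = sqrt((1 + (1/3)*(-1/8))**2 - 48912) = sqrt((1 - 1/24)**2 - 48912) = sqrt((23/24)**2 - 48912) = sqrt(529/576 - 48912) = sqrt(-28172783/576) = I*sqrt(28172783)/24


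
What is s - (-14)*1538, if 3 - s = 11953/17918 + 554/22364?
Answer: 1078648519982/50089769 ≈ 21534.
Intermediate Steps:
s = 115613874/50089769 (s = 3 - (11953/17918 + 554/22364) = 3 - (11953*(1/17918) + 554*(1/22364)) = 3 - (11953/17918 + 277/11182) = 3 - 1*34655433/50089769 = 3 - 34655433/50089769 = 115613874/50089769 ≈ 2.3081)
s - (-14)*1538 = 115613874/50089769 - (-14)*1538 = 115613874/50089769 - 1*(-21532) = 115613874/50089769 + 21532 = 1078648519982/50089769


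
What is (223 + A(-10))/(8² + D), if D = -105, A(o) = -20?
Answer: -203/41 ≈ -4.9512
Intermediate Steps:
(223 + A(-10))/(8² + D) = (223 - 20)/(8² - 105) = 203/(64 - 105) = 203/(-41) = 203*(-1/41) = -203/41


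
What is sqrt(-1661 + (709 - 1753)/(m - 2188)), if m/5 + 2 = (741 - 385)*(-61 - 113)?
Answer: I*sqrt(40400769869543)/155959 ≈ 40.755*I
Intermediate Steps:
m = -309730 (m = -10 + 5*((741 - 385)*(-61 - 113)) = -10 + 5*(356*(-174)) = -10 + 5*(-61944) = -10 - 309720 = -309730)
sqrt(-1661 + (709 - 1753)/(m - 2188)) = sqrt(-1661 + (709 - 1753)/(-309730 - 2188)) = sqrt(-1661 - 1044/(-311918)) = sqrt(-1661 - 1044*(-1/311918)) = sqrt(-1661 + 522/155959) = sqrt(-259047377/155959) = I*sqrt(40400769869543)/155959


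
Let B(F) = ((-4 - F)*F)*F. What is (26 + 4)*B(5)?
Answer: -6750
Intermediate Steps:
B(F) = F**2*(-4 - F) (B(F) = (F*(-4 - F))*F = F**2*(-4 - F))
(26 + 4)*B(5) = (26 + 4)*(5**2*(-4 - 1*5)) = 30*(25*(-4 - 5)) = 30*(25*(-9)) = 30*(-225) = -6750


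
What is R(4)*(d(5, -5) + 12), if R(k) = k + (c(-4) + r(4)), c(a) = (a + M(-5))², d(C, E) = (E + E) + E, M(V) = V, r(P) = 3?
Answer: -264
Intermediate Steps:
d(C, E) = 3*E (d(C, E) = 2*E + E = 3*E)
c(a) = (-5 + a)² (c(a) = (a - 5)² = (-5 + a)²)
R(k) = 84 + k (R(k) = k + ((-5 - 4)² + 3) = k + ((-9)² + 3) = k + (81 + 3) = k + 84 = 84 + k)
R(4)*(d(5, -5) + 12) = (84 + 4)*(3*(-5) + 12) = 88*(-15 + 12) = 88*(-3) = -264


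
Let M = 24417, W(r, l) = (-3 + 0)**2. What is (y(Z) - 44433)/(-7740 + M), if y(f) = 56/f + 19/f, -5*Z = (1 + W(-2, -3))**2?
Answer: -59249/22236 ≈ -2.6646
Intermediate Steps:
W(r, l) = 9 (W(r, l) = (-3)**2 = 9)
Z = -20 (Z = -(1 + 9)**2/5 = -1/5*10**2 = -1/5*100 = -20)
y(f) = 75/f
(y(Z) - 44433)/(-7740 + M) = (75/(-20) - 44433)/(-7740 + 24417) = (75*(-1/20) - 44433)/16677 = (-15/4 - 44433)*(1/16677) = -177747/4*1/16677 = -59249/22236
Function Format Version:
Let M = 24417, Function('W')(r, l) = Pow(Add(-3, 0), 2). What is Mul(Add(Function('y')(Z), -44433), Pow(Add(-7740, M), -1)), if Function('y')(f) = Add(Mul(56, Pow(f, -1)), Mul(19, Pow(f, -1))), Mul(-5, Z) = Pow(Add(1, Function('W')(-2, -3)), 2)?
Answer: Rational(-59249, 22236) ≈ -2.6646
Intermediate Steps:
Function('W')(r, l) = 9 (Function('W')(r, l) = Pow(-3, 2) = 9)
Z = -20 (Z = Mul(Rational(-1, 5), Pow(Add(1, 9), 2)) = Mul(Rational(-1, 5), Pow(10, 2)) = Mul(Rational(-1, 5), 100) = -20)
Function('y')(f) = Mul(75, Pow(f, -1))
Mul(Add(Function('y')(Z), -44433), Pow(Add(-7740, M), -1)) = Mul(Add(Mul(75, Pow(-20, -1)), -44433), Pow(Add(-7740, 24417), -1)) = Mul(Add(Mul(75, Rational(-1, 20)), -44433), Pow(16677, -1)) = Mul(Add(Rational(-15, 4), -44433), Rational(1, 16677)) = Mul(Rational(-177747, 4), Rational(1, 16677)) = Rational(-59249, 22236)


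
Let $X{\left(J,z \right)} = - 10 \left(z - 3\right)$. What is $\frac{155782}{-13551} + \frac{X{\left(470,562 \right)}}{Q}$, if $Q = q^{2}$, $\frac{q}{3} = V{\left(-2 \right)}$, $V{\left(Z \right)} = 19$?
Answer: $- \frac{193961936}{14675733} \approx -13.217$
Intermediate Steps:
$X{\left(J,z \right)} = 30 - 10 z$ ($X{\left(J,z \right)} = - 10 \left(-3 + z\right) = 30 - 10 z$)
$q = 57$ ($q = 3 \cdot 19 = 57$)
$Q = 3249$ ($Q = 57^{2} = 3249$)
$\frac{155782}{-13551} + \frac{X{\left(470,562 \right)}}{Q} = \frac{155782}{-13551} + \frac{30 - 5620}{3249} = 155782 \left(- \frac{1}{13551}\right) + \left(30 - 5620\right) \frac{1}{3249} = - \frac{155782}{13551} - \frac{5590}{3249} = - \frac{193961936}{14675733}$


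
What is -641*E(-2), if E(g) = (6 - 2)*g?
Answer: 5128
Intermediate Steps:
E(g) = 4*g
-641*E(-2) = -2564*(-2) = -641*(-8) = 5128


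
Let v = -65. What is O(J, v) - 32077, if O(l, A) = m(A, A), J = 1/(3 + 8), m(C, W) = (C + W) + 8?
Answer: -32199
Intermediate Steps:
m(C, W) = 8 + C + W
J = 1/11 ≈ 0.090909
O(l, A) = 8 + 2*A (O(l, A) = 8 + A + A = 8 + 2*A)
O(J, v) - 32077 = (8 + 2*(-65)) - 32077 = (8 - 130) - 32077 = -122 - 32077 = -32199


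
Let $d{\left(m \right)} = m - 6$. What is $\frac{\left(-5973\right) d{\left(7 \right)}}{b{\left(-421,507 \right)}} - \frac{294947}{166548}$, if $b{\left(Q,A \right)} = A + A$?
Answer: $- \frac{215644577}{28146612} \approx -7.6615$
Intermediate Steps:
$d{\left(m \right)} = -6 + m$ ($d{\left(m \right)} = m - 6 = -6 + m$)
$b{\left(Q,A \right)} = 2 A$
$\frac{\left(-5973\right) d{\left(7 \right)}}{b{\left(-421,507 \right)}} - \frac{294947}{166548} = \frac{\left(-5973\right) \left(-6 + 7\right)}{2 \cdot 507} - \frac{294947}{166548} = \frac{\left(-5973\right) 1}{1014} - \frac{294947}{166548} = \left(-5973\right) \frac{1}{1014} - \frac{294947}{166548} = - \frac{1991}{338} - \frac{294947}{166548} = - \frac{215644577}{28146612}$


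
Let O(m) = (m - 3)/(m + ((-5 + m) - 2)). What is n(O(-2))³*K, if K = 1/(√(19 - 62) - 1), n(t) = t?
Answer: -125*I/(1331*I + 1331*√43) ≈ -0.0021344 - 0.013996*I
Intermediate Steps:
O(m) = (-3 + m)/(-7 + 2*m) (O(m) = (-3 + m)/(m + (-7 + m)) = (-3 + m)/(-7 + 2*m))
K = 1/(-1 + I*√43) (K = 1/(√(-43) - 1) = 1/(I*√43 - 1) = 1/(-1 + I*√43) ≈ -0.022727 - 0.14903*I)
n(O(-2))³*K = ((-3 - 2)/(-7 + 2*(-2)))³*(-I/(I + √43)) = (-5/(-7 - 4))³*(-I/(I + √43)) = (-5/(-11))³*(-I/(I + √43)) = (-1/11*(-5))³*(-I/(I + √43)) = (5/11)³*(-I/(I + √43)) = 125*(-I/(I + √43))/1331 = -125*I/(1331*(I + √43))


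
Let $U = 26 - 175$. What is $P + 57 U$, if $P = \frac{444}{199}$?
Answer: $- \frac{1689663}{199} \approx -8490.8$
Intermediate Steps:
$U = -149$
$P = \frac{444}{199}$ ($P = 444 \cdot \frac{1}{199} = \frac{444}{199} \approx 2.2312$)
$P + 57 U = \frac{444}{199} + 57 \left(-149\right) = \frac{444}{199} - 8493 = - \frac{1689663}{199}$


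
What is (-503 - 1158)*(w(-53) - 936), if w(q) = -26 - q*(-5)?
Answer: 2038047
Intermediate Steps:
w(q) = -26 + 5*q (w(q) = -26 - (-5)*q = -26 + 5*q)
(-503 - 1158)*(w(-53) - 936) = (-503 - 1158)*((-26 + 5*(-53)) - 936) = -1661*((-26 - 265) - 936) = -1661*(-291 - 936) = -1661*(-1227) = 2038047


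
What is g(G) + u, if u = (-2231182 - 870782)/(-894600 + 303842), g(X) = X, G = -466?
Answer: -136095632/295379 ≈ -460.75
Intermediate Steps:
u = 1550982/295379 (u = -3101964/(-590758) = -3101964*(-1/590758) = 1550982/295379 ≈ 5.2508)
g(G) + u = -466 + 1550982/295379 = -136095632/295379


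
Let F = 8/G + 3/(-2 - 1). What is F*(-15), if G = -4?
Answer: 45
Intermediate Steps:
F = -3 (F = 8/(-4) + 3/(-2 - 1) = 8*(-¼) + 3/(-3) = -2 + 3*(-⅓) = -2 - 1 = -3)
F*(-15) = -3*(-15) = 45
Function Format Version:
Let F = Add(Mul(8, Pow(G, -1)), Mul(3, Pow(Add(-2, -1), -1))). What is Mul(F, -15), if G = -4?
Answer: 45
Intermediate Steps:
F = -3 (F = Add(Mul(8, Pow(-4, -1)), Mul(3, Pow(Add(-2, -1), -1))) = Add(Mul(8, Rational(-1, 4)), Mul(3, Pow(-3, -1))) = Add(-2, Mul(3, Rational(-1, 3))) = Add(-2, -1) = -3)
Mul(F, -15) = Mul(-3, -15) = 45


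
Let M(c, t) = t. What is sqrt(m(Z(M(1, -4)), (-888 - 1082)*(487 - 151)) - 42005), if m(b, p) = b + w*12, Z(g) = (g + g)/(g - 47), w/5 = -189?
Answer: I*sqrt(138749937)/51 ≈ 230.97*I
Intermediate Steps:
w = -945 (w = 5*(-189) = -945)
Z(g) = 2*g/(-47 + g) (Z(g) = (2*g)/(-47 + g) = 2*g/(-47 + g))
m(b, p) = -11340 + b (m(b, p) = b - 945*12 = b - 11340 = -11340 + b)
sqrt(m(Z(M(1, -4)), (-888 - 1082)*(487 - 151)) - 42005) = sqrt((-11340 + 2*(-4)/(-47 - 4)) - 42005) = sqrt((-11340 + 2*(-4)/(-51)) - 42005) = sqrt((-11340 + 2*(-4)*(-1/51)) - 42005) = sqrt((-11340 + 8/51) - 42005) = sqrt(-578332/51 - 42005) = sqrt(-2720587/51) = I*sqrt(138749937)/51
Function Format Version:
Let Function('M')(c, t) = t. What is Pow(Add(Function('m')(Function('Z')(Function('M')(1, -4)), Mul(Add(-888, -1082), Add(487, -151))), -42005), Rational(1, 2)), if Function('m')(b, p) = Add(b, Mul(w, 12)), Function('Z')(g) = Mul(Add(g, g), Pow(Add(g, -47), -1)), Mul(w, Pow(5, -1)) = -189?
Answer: Mul(Rational(1, 51), I, Pow(138749937, Rational(1, 2))) ≈ Mul(230.97, I)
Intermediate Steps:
w = -945 (w = Mul(5, -189) = -945)
Function('Z')(g) = Mul(2, g, Pow(Add(-47, g), -1)) (Function('Z')(g) = Mul(Mul(2, g), Pow(Add(-47, g), -1)) = Mul(2, g, Pow(Add(-47, g), -1)))
Function('m')(b, p) = Add(-11340, b) (Function('m')(b, p) = Add(b, Mul(-945, 12)) = Add(b, -11340) = Add(-11340, b))
Pow(Add(Function('m')(Function('Z')(Function('M')(1, -4)), Mul(Add(-888, -1082), Add(487, -151))), -42005), Rational(1, 2)) = Pow(Add(Add(-11340, Mul(2, -4, Pow(Add(-47, -4), -1))), -42005), Rational(1, 2)) = Pow(Add(Add(-11340, Mul(2, -4, Pow(-51, -1))), -42005), Rational(1, 2)) = Pow(Add(Add(-11340, Mul(2, -4, Rational(-1, 51))), -42005), Rational(1, 2)) = Pow(Add(Add(-11340, Rational(8, 51)), -42005), Rational(1, 2)) = Pow(Add(Rational(-578332, 51), -42005), Rational(1, 2)) = Pow(Rational(-2720587, 51), Rational(1, 2)) = Mul(Rational(1, 51), I, Pow(138749937, Rational(1, 2)))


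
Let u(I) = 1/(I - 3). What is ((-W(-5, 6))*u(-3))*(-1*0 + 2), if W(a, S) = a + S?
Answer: ⅓ ≈ 0.33333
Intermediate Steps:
W(a, S) = S + a
u(I) = 1/(-3 + I)
((-W(-5, 6))*u(-3))*(-1*0 + 2) = ((-(6 - 5))/(-3 - 3))*(-1*0 + 2) = (-1*1/(-6))*(0 + 2) = -1*(-⅙)*2 = (⅙)*2 = ⅓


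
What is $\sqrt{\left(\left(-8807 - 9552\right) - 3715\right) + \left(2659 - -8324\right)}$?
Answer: $i \sqrt{11091} \approx 105.31 i$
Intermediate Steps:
$\sqrt{\left(\left(-8807 - 9552\right) - 3715\right) + \left(2659 - -8324\right)} = \sqrt{\left(-18359 - 3715\right) + \left(2659 + 8324\right)} = \sqrt{-22074 + 10983} = \sqrt{-11091} = i \sqrt{11091}$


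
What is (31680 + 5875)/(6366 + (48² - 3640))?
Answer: 7511/1006 ≈ 7.4662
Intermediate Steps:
(31680 + 5875)/(6366 + (48² - 3640)) = 37555/(6366 + (2304 - 3640)) = 37555/(6366 - 1336) = 37555/5030 = 37555*(1/5030) = 7511/1006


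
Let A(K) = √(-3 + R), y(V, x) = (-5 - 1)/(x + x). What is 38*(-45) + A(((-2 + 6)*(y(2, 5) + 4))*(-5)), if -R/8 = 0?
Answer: -1710 + I*√3 ≈ -1710.0 + 1.732*I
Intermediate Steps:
R = 0 (R = -8*0 = 0)
y(V, x) = -3/x (y(V, x) = -6*1/(2*x) = -3/x)
A(K) = I*√3 (A(K) = √(-3 + 0) = √(-3) = I*√3)
38*(-45) + A(((-2 + 6)*(y(2, 5) + 4))*(-5)) = 38*(-45) + I*√3 = -1710 + I*√3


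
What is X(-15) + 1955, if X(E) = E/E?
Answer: 1956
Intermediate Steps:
X(E) = 1
X(-15) + 1955 = 1 + 1955 = 1956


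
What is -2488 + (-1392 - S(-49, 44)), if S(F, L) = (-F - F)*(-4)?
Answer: -3488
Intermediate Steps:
S(F, L) = 8*F (S(F, L) = -2*F*(-4) = 8*F)
-2488 + (-1392 - S(-49, 44)) = -2488 + (-1392 - 8*(-49)) = -2488 + (-1392 - 1*(-392)) = -2488 + (-1392 + 392) = -2488 - 1000 = -3488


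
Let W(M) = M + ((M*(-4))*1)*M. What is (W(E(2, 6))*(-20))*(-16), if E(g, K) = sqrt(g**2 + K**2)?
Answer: -51200 + 640*sqrt(10) ≈ -49176.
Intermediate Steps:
E(g, K) = sqrt(K**2 + g**2)
W(M) = M - 4*M**2 (W(M) = M + (-4*M*1)*M = M + (-4*M)*M = M - 4*M**2)
(W(E(2, 6))*(-20))*(-16) = ((sqrt(6**2 + 2**2)*(1 - 4*sqrt(6**2 + 2**2)))*(-20))*(-16) = ((sqrt(36 + 4)*(1 - 4*sqrt(36 + 4)))*(-20))*(-16) = ((sqrt(40)*(1 - 8*sqrt(10)))*(-20))*(-16) = (((2*sqrt(10))*(1 - 8*sqrt(10)))*(-20))*(-16) = ((2*sqrt(10)*(1 - 8*sqrt(10)))*(-20))*(-16) = -40*sqrt(10)*(1 - 8*sqrt(10))*(-16) = 640*sqrt(10)*(1 - 8*sqrt(10))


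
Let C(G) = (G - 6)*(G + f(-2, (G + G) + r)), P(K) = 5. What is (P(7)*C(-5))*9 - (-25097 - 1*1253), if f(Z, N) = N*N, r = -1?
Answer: -31070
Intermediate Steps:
f(Z, N) = N²
C(G) = (-6 + G)*(G + (-1 + 2*G)²) (C(G) = (G - 6)*(G + ((G + G) - 1)²) = (-6 + G)*(G + (2*G - 1)²) = (-6 + G)*(G + (-1 + 2*G)²))
(P(7)*C(-5))*9 - (-25097 - 1*1253) = (5*(-6 - 27*(-5)² + 4*(-5)³ + 19*(-5)))*9 - (-25097 - 1*1253) = (5*(-6 - 27*25 + 4*(-125) - 95))*9 - (-25097 - 1253) = (5*(-6 - 675 - 500 - 95))*9 - 1*(-26350) = (5*(-1276))*9 + 26350 = -6380*9 + 26350 = -57420 + 26350 = -31070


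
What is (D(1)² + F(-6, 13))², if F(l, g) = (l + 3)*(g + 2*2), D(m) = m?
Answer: 2500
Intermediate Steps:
F(l, g) = (3 + l)*(4 + g) (F(l, g) = (3 + l)*(g + 4) = (3 + l)*(4 + g))
(D(1)² + F(-6, 13))² = (1² + (12 + 3*13 + 4*(-6) + 13*(-6)))² = (1 + (12 + 39 - 24 - 78))² = (1 - 51)² = (-50)² = 2500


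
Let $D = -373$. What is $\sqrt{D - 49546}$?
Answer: $i \sqrt{49919} \approx 223.43 i$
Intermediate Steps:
$\sqrt{D - 49546} = \sqrt{-373 - 49546} = \sqrt{-49919} = i \sqrt{49919}$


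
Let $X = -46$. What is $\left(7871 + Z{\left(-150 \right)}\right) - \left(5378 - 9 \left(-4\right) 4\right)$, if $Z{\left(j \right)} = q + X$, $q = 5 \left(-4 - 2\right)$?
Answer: $2273$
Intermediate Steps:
$q = -30$ ($q = 5 \left(-6\right) = -30$)
$Z{\left(j \right)} = -76$ ($Z{\left(j \right)} = -30 - 46 = -76$)
$\left(7871 + Z{\left(-150 \right)}\right) - \left(5378 - 9 \left(-4\right) 4\right) = \left(7871 - 76\right) - \left(5378 - 9 \left(-4\right) 4\right) = 7795 - 5522 = 2273$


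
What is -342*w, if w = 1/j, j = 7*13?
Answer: -342/91 ≈ -3.7582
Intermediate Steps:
j = 91
w = 1/91 ≈ 0.010989
-342*w = -342*1/91 = -342/91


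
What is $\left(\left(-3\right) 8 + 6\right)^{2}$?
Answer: $324$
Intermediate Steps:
$\left(\left(-3\right) 8 + 6\right)^{2} = \left(-24 + 6\right)^{2} = \left(-18\right)^{2} = 324$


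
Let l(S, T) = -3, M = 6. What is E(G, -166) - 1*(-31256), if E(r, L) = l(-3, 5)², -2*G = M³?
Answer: 31265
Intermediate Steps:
G = -108 (G = -½*6³ = -½*216 = -108)
E(r, L) = 9 (E(r, L) = (-3)² = 9)
E(G, -166) - 1*(-31256) = 9 - 1*(-31256) = 9 + 31256 = 31265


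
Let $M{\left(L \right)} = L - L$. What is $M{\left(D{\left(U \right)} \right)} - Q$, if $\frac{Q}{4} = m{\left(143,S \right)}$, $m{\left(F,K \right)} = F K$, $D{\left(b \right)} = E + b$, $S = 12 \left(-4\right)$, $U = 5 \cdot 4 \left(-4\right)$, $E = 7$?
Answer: $27456$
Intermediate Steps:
$U = -80$ ($U = 20 \left(-4\right) = -80$)
$S = -48$
$D{\left(b \right)} = 7 + b$
$M{\left(L \right)} = 0$
$Q = -27456$ ($Q = 4 \cdot 143 \left(-48\right) = 4 \left(-6864\right) = -27456$)
$M{\left(D{\left(U \right)} \right)} - Q = 0 - -27456 = 0 + 27456 = 27456$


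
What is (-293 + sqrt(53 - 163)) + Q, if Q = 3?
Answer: -290 + I*sqrt(110) ≈ -290.0 + 10.488*I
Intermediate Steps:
(-293 + sqrt(53 - 163)) + Q = (-293 + sqrt(53 - 163)) + 3 = (-293 + sqrt(-110)) + 3 = (-293 + I*sqrt(110)) + 3 = -290 + I*sqrt(110)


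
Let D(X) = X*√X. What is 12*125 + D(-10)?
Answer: 1500 - 10*I*√10 ≈ 1500.0 - 31.623*I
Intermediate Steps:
D(X) = X^(3/2)
12*125 + D(-10) = 12*125 + (-10)^(3/2) = 1500 - 10*I*√10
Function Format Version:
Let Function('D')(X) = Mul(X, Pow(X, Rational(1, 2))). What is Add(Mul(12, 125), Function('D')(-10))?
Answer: Add(1500, Mul(-10, I, Pow(10, Rational(1, 2)))) ≈ Add(1500.0, Mul(-31.623, I))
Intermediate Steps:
Function('D')(X) = Pow(X, Rational(3, 2))
Add(Mul(12, 125), Function('D')(-10)) = Add(Mul(12, 125), Pow(-10, Rational(3, 2))) = Add(1500, Mul(-10, I, Pow(10, Rational(1, 2))))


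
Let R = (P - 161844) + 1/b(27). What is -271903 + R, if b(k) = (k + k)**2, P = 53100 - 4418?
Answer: -1122849539/2916 ≈ -3.8507e+5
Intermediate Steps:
P = 48682
b(k) = 4*k**2 (b(k) = (2*k)**2 = 4*k**2)
R = -329980391/2916 (R = (48682 - 161844) + 1/(4*27**2) = -113162 + 1/(4*729) = -113162 + 1/2916 = -329980391/2916 ≈ -1.1316e+5)
-271903 + R = -271903 - 329980391/2916 = -1122849539/2916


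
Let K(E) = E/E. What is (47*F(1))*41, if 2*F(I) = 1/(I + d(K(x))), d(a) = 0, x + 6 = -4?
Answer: 1927/2 ≈ 963.50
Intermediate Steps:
x = -10 (x = -6 - 4 = -10)
K(E) = 1
F(I) = 1/(2*I) (F(I) = 1/(2*(I + 0)) = 1/(2*I))
(47*F(1))*41 = (47*((1/2)/1))*41 = (47*((1/2)*1))*41 = (47*(1/2))*41 = (47/2)*41 = 1927/2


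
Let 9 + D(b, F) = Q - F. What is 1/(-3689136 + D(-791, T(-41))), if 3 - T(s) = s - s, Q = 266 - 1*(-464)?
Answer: -1/3688418 ≈ -2.7112e-7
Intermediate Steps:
Q = 730 (Q = 266 + 464 = 730)
T(s) = 3 (T(s) = 3 - (s - s) = 3 - 1*0 = 3 + 0 = 3)
D(b, F) = 721 - F (D(b, F) = -9 + (730 - F) = 721 - F)
1/(-3689136 + D(-791, T(-41))) = 1/(-3689136 + (721 - 1*3)) = 1/(-3689136 + (721 - 3)) = 1/(-3689136 + 718) = 1/(-3688418) = -1/3688418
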